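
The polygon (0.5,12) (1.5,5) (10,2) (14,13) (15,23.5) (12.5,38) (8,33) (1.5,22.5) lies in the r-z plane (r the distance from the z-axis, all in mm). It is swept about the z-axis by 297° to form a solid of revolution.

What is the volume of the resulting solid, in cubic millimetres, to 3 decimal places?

Profile (r,z), 8 vertices: (0.5,12) (1.5,5) (10,2) (14,13) (15,23.5) (12.5,38) (8,33) (1.5,22.5)
edge 0: (0.5,12)→(1.5,5)  cross = 0.5·5 − 1.5·12 = -15.5000; (r_i+r_j)·cross = 2·-15.5000 = -31.0000
edge 1: (1.5,5)→(10,2)  cross = 1.5·2 − 10·5 = -47.0000; (r_i+r_j)·cross = 11.5·-47.0000 = -540.5000
edge 2: (10,2)→(14,13)  cross = 10·13 − 14·2 = 102.0000; (r_i+r_j)·cross = 24·102.0000 = 2448.0000
edge 3: (14,13)→(15,23.5)  cross = 14·23.5 − 15·13 = 134.0000; (r_i+r_j)·cross = 29·134.0000 = 3886.0000
edge 4: (15,23.5)→(12.5,38)  cross = 15·38 − 12.5·23.5 = 276.2500; (r_i+r_j)·cross = 27.5·276.2500 = 7596.8750
edge 5: (12.5,38)→(8,33)  cross = 12.5·33 − 8·38 = 108.5000; (r_i+r_j)·cross = 20.5·108.5000 = 2224.2500
edge 6: (8,33)→(1.5,22.5)  cross = 8·22.5 − 1.5·33 = 130.5000; (r_i+r_j)·cross = 9.5·130.5000 = 1239.7500
edge 7: (1.5,22.5)→(0.5,12)  cross = 1.5·12 − 0.5·22.5 = 6.7500; (r_i+r_j)·cross = 2·6.7500 = 13.5000
Σcross = 695.5000 → A = |Σcross|/2 = 347.7500 mm²
Σ(r_i+r_j)·cross = 16836.8750 → first moment M = |Σ|/6 = 2806.1458
R_c = M/A = 2806.1458/347.7500 = 8.0694 mm
θ = 297° = 5.183628 rad
V = θ·R_c·A = 5.183628·8.0694·347.7500 = 14546.016 mm³

Volume = 14546.016 mm³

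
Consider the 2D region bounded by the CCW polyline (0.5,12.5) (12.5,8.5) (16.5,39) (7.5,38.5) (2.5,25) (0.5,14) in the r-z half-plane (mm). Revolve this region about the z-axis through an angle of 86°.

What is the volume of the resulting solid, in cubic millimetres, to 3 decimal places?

Profile (r,z), 6 vertices: (0.5,12.5) (12.5,8.5) (16.5,39) (7.5,38.5) (2.5,25) (0.5,14)
edge 0: (0.5,12.5)→(12.5,8.5)  cross = 0.5·8.5 − 12.5·12.5 = -152.0000; (r_i+r_j)·cross = 13·-152.0000 = -1976.0000
edge 1: (12.5,8.5)→(16.5,39)  cross = 12.5·39 − 16.5·8.5 = 347.2500; (r_i+r_j)·cross = 29·347.2500 = 10070.2500
edge 2: (16.5,39)→(7.5,38.5)  cross = 16.5·38.5 − 7.5·39 = 342.7500; (r_i+r_j)·cross = 24·342.7500 = 8226.0000
edge 3: (7.5,38.5)→(2.5,25)  cross = 7.5·25 − 2.5·38.5 = 91.2500; (r_i+r_j)·cross = 10·91.2500 = 912.5000
edge 4: (2.5,25)→(0.5,14)  cross = 2.5·14 − 0.5·25 = 22.5000; (r_i+r_j)·cross = 3·22.5000 = 67.5000
edge 5: (0.5,14)→(0.5,12.5)  cross = 0.5·12.5 − 0.5·14 = -0.7500; (r_i+r_j)·cross = 1·-0.7500 = -0.7500
Σcross = 651.0000 → A = |Σcross|/2 = 325.5000 mm²
Σ(r_i+r_j)·cross = 17299.5000 → first moment M = |Σ|/6 = 2883.2500
R_c = M/A = 2883.2500/325.5000 = 8.8579 mm
θ = 86° = 1.500983 rad
V = θ·R_c·A = 1.500983·8.8579·325.5000 = 4327.710 mm³

Volume = 4327.710 mm³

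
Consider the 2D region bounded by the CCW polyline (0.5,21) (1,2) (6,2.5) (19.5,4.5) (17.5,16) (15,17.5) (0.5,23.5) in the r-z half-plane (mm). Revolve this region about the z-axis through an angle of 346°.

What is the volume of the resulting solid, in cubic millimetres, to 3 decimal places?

Volume = 15559.195 mm³

Profile (r,z), 7 vertices: (0.5,21) (1,2) (6,2.5) (19.5,4.5) (17.5,16) (15,17.5) (0.5,23.5)
edge 0: (0.5,21)→(1,2)  cross = 0.5·2 − 1·21 = -20.0000; (r_i+r_j)·cross = 1.5·-20.0000 = -30.0000
edge 1: (1,2)→(6,2.5)  cross = 1·2.5 − 6·2 = -9.5000; (r_i+r_j)·cross = 7·-9.5000 = -66.5000
edge 2: (6,2.5)→(19.5,4.5)  cross = 6·4.5 − 19.5·2.5 = -21.7500; (r_i+r_j)·cross = 25.5·-21.7500 = -554.6250
edge 3: (19.5,4.5)→(17.5,16)  cross = 19.5·16 − 17.5·4.5 = 233.2500; (r_i+r_j)·cross = 37·233.2500 = 8630.2500
edge 4: (17.5,16)→(15,17.5)  cross = 17.5·17.5 − 15·16 = 66.2500; (r_i+r_j)·cross = 32.5·66.2500 = 2153.1250
edge 5: (15,17.5)→(0.5,23.5)  cross = 15·23.5 − 0.5·17.5 = 343.7500; (r_i+r_j)·cross = 15.5·343.7500 = 5328.1250
edge 6: (0.5,23.5)→(0.5,21)  cross = 0.5·21 − 0.5·23.5 = -1.2500; (r_i+r_j)·cross = 1·-1.2500 = -1.2500
Σcross = 590.7500 → A = |Σcross|/2 = 295.3750 mm²
Σ(r_i+r_j)·cross = 15459.1250 → first moment M = |Σ|/6 = 2576.5208
R_c = M/A = 2576.5208/295.3750 = 8.7229 mm
θ = 346° = 6.038839 rad
V = θ·R_c·A = 6.038839·8.7229·295.3750 = 15559.195 mm³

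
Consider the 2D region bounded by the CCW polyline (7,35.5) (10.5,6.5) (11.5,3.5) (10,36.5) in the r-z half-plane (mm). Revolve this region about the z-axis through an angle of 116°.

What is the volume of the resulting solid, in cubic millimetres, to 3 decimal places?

Profile (r,z), 4 vertices: (7,35.5) (10.5,6.5) (11.5,3.5) (10,36.5)
edge 0: (7,35.5)→(10.5,6.5)  cross = 7·6.5 − 10.5·35.5 = -327.2500; (r_i+r_j)·cross = 17.5·-327.2500 = -5726.8750
edge 1: (10.5,6.5)→(11.5,3.5)  cross = 10.5·3.5 − 11.5·6.5 = -38.0000; (r_i+r_j)·cross = 22·-38.0000 = -836.0000
edge 2: (11.5,3.5)→(10,36.5)  cross = 11.5·36.5 − 10·3.5 = 384.7500; (r_i+r_j)·cross = 21.5·384.7500 = 8272.1250
edge 3: (10,36.5)→(7,35.5)  cross = 10·35.5 − 7·36.5 = 99.5000; (r_i+r_j)·cross = 17·99.5000 = 1691.5000
Σcross = 119.0000 → A = |Σcross|/2 = 59.5000 mm²
Σ(r_i+r_j)·cross = 3400.7500 → first moment M = |Σ|/6 = 566.7917
R_c = M/A = 566.7917/59.5000 = 9.5259 mm
θ = 116° = 2.024582 rad
V = θ·R_c·A = 2.024582·9.5259·59.5000 = 1147.516 mm³

Volume = 1147.516 mm³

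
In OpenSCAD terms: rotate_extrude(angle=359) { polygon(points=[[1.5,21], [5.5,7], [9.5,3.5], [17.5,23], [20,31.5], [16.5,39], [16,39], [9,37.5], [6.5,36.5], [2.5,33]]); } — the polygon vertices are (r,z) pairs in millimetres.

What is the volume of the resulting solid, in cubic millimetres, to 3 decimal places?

Volume = 26124.578 mm³

Profile (r,z), 10 vertices: (1.5,21) (5.5,7) (9.5,3.5) (17.5,23) (20,31.5) (16.5,39) (16,39) (9,37.5) (6.5,36.5) (2.5,33)
edge 0: (1.5,21)→(5.5,7)  cross = 1.5·7 − 5.5·21 = -105.0000; (r_i+r_j)·cross = 7·-105.0000 = -735.0000
edge 1: (5.5,7)→(9.5,3.5)  cross = 5.5·3.5 − 9.5·7 = -47.2500; (r_i+r_j)·cross = 15·-47.2500 = -708.7500
edge 2: (9.5,3.5)→(17.5,23)  cross = 9.5·23 − 17.5·3.5 = 157.2500; (r_i+r_j)·cross = 27·157.2500 = 4245.7500
edge 3: (17.5,23)→(20,31.5)  cross = 17.5·31.5 − 20·23 = 91.2500; (r_i+r_j)·cross = 37.5·91.2500 = 3421.8750
edge 4: (20,31.5)→(16.5,39)  cross = 20·39 − 16.5·31.5 = 260.2500; (r_i+r_j)·cross = 36.5·260.2500 = 9499.1250
edge 5: (16.5,39)→(16,39)  cross = 16.5·39 − 16·39 = 19.5000; (r_i+r_j)·cross = 32.5·19.5000 = 633.7500
edge 6: (16,39)→(9,37.5)  cross = 16·37.5 − 9·39 = 249.0000; (r_i+r_j)·cross = 25·249.0000 = 6225.0000
edge 7: (9,37.5)→(6.5,36.5)  cross = 9·36.5 − 6.5·37.5 = 84.7500; (r_i+r_j)·cross = 15.5·84.7500 = 1313.6250
edge 8: (6.5,36.5)→(2.5,33)  cross = 6.5·33 − 2.5·36.5 = 123.2500; (r_i+r_j)·cross = 9·123.2500 = 1109.2500
edge 9: (2.5,33)→(1.5,21)  cross = 2.5·21 − 1.5·33 = 3.0000; (r_i+r_j)·cross = 4·3.0000 = 12.0000
Σcross = 836.0000 → A = |Σcross|/2 = 418.0000 mm²
Σ(r_i+r_j)·cross = 25016.6250 → first moment M = |Σ|/6 = 4169.4375
R_c = M/A = 4169.4375/418.0000 = 9.9747 mm
θ = 359° = 6.265732 rad
V = θ·R_c·A = 6.265732·9.9747·418.0000 = 26124.578 mm³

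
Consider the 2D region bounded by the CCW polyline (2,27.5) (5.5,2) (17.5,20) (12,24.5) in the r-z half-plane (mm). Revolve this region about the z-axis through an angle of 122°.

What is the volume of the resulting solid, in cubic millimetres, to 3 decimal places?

Profile (r,z), 4 vertices: (2,27.5) (5.5,2) (17.5,20) (12,24.5)
edge 0: (2,27.5)→(5.5,2)  cross = 2·2 − 5.5·27.5 = -147.2500; (r_i+r_j)·cross = 7.5·-147.2500 = -1104.3750
edge 1: (5.5,2)→(17.5,20)  cross = 5.5·20 − 17.5·2 = 75.0000; (r_i+r_j)·cross = 23·75.0000 = 1725.0000
edge 2: (17.5,20)→(12,24.5)  cross = 17.5·24.5 − 12·20 = 188.7500; (r_i+r_j)·cross = 29.5·188.7500 = 5568.1250
edge 3: (12,24.5)→(2,27.5)  cross = 12·27.5 − 2·24.5 = 281.0000; (r_i+r_j)·cross = 14·281.0000 = 3934.0000
Σcross = 397.5000 → A = |Σcross|/2 = 198.7500 mm²
Σ(r_i+r_j)·cross = 10122.7500 → first moment M = |Σ|/6 = 1687.1250
R_c = M/A = 1687.1250/198.7500 = 8.4887 mm
θ = 122° = 2.129302 rad
V = θ·R_c·A = 2.129302·8.4887·198.7500 = 3592.398 mm³

Volume = 3592.398 mm³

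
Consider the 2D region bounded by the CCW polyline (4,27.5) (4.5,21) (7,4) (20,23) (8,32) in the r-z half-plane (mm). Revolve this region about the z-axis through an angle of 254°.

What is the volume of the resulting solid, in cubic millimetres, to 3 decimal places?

Profile (r,z), 5 vertices: (4,27.5) (4.5,21) (7,4) (20,23) (8,32)
edge 0: (4,27.5)→(4.5,21)  cross = 4·21 − 4.5·27.5 = -39.7500; (r_i+r_j)·cross = 8.5·-39.7500 = -337.8750
edge 1: (4.5,21)→(7,4)  cross = 4.5·4 − 7·21 = -129.0000; (r_i+r_j)·cross = 11.5·-129.0000 = -1483.5000
edge 2: (7,4)→(20,23)  cross = 7·23 − 20·4 = 81.0000; (r_i+r_j)·cross = 27·81.0000 = 2187.0000
edge 3: (20,23)→(8,32)  cross = 20·32 − 8·23 = 456.0000; (r_i+r_j)·cross = 28·456.0000 = 12768.0000
edge 4: (8,32)→(4,27.5)  cross = 8·27.5 − 4·32 = 92.0000; (r_i+r_j)·cross = 12·92.0000 = 1104.0000
Σcross = 460.2500 → A = |Σcross|/2 = 230.1250 mm²
Σ(r_i+r_j)·cross = 14237.6250 → first moment M = |Σ|/6 = 2372.9375
R_c = M/A = 2372.9375/230.1250 = 10.3115 mm
θ = 254° = 4.433136 rad
V = θ·R_c·A = 4.433136·10.3115·230.1250 = 10519.555 mm³

Volume = 10519.555 mm³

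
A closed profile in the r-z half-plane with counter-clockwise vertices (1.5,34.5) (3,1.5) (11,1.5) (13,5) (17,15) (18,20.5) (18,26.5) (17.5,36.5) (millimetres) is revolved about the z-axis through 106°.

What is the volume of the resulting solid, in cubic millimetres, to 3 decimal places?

Volume = 8465.593 mm³

Profile (r,z), 8 vertices: (1.5,34.5) (3,1.5) (11,1.5) (13,5) (17,15) (18,20.5) (18,26.5) (17.5,36.5)
edge 0: (1.5,34.5)→(3,1.5)  cross = 1.5·1.5 − 3·34.5 = -101.2500; (r_i+r_j)·cross = 4.5·-101.2500 = -455.6250
edge 1: (3,1.5)→(11,1.5)  cross = 3·1.5 − 11·1.5 = -12.0000; (r_i+r_j)·cross = 14·-12.0000 = -168.0000
edge 2: (11,1.5)→(13,5)  cross = 11·5 − 13·1.5 = 35.5000; (r_i+r_j)·cross = 24·35.5000 = 852.0000
edge 3: (13,5)→(17,15)  cross = 13·15 − 17·5 = 110.0000; (r_i+r_j)·cross = 30·110.0000 = 3300.0000
edge 4: (17,15)→(18,20.5)  cross = 17·20.5 − 18·15 = 78.5000; (r_i+r_j)·cross = 35·78.5000 = 2747.5000
edge 5: (18,20.5)→(18,26.5)  cross = 18·26.5 − 18·20.5 = 108.0000; (r_i+r_j)·cross = 36·108.0000 = 3888.0000
edge 6: (18,26.5)→(17.5,36.5)  cross = 18·36.5 − 17.5·26.5 = 193.2500; (r_i+r_j)·cross = 35.5·193.2500 = 6860.3750
edge 7: (17.5,36.5)→(1.5,34.5)  cross = 17.5·34.5 − 1.5·36.5 = 549.0000; (r_i+r_j)·cross = 19·549.0000 = 10431.0000
Σcross = 961.0000 → A = |Σcross|/2 = 480.5000 mm²
Σ(r_i+r_j)·cross = 27455.2500 → first moment M = |Σ|/6 = 4575.8750
R_c = M/A = 4575.8750/480.5000 = 9.5232 mm
θ = 106° = 1.850049 rad
V = θ·R_c·A = 1.850049·9.5232·480.5000 = 8465.593 mm³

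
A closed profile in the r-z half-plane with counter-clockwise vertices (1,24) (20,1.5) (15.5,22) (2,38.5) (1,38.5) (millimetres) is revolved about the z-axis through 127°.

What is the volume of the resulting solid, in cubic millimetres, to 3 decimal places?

Volume = 5358.831 mm³

Profile (r,z), 5 vertices: (1,24) (20,1.5) (15.5,22) (2,38.5) (1,38.5)
edge 0: (1,24)→(20,1.5)  cross = 1·1.5 − 20·24 = -478.5000; (r_i+r_j)·cross = 21·-478.5000 = -10048.5000
edge 1: (20,1.5)→(15.5,22)  cross = 20·22 − 15.5·1.5 = 416.7500; (r_i+r_j)·cross = 35.5·416.7500 = 14794.6250
edge 2: (15.5,22)→(2,38.5)  cross = 15.5·38.5 − 2·22 = 552.7500; (r_i+r_j)·cross = 17.5·552.7500 = 9673.1250
edge 3: (2,38.5)→(1,38.5)  cross = 2·38.5 − 1·38.5 = 38.5000; (r_i+r_j)·cross = 3·38.5000 = 115.5000
edge 4: (1,38.5)→(1,24)  cross = 1·24 − 1·38.5 = -14.5000; (r_i+r_j)·cross = 2·-14.5000 = -29.0000
Σcross = 515.0000 → A = |Σcross|/2 = 257.5000 mm²
Σ(r_i+r_j)·cross = 14505.7500 → first moment M = |Σ|/6 = 2417.6250
R_c = M/A = 2417.6250/257.5000 = 9.3888 mm
θ = 127° = 2.216568 rad
V = θ·R_c·A = 2.216568·9.3888·257.5000 = 5358.831 mm³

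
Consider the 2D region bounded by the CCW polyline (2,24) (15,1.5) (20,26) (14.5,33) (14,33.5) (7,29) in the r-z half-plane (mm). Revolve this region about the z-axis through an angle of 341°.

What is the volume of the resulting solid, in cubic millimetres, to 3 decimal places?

Profile (r,z), 6 vertices: (2,24) (15,1.5) (20,26) (14.5,33) (14,33.5) (7,29)
edge 0: (2,24)→(15,1.5)  cross = 2·1.5 − 15·24 = -357.0000; (r_i+r_j)·cross = 17·-357.0000 = -6069.0000
edge 1: (15,1.5)→(20,26)  cross = 15·26 − 20·1.5 = 360.0000; (r_i+r_j)·cross = 35·360.0000 = 12600.0000
edge 2: (20,26)→(14.5,33)  cross = 20·33 − 14.5·26 = 283.0000; (r_i+r_j)·cross = 34.5·283.0000 = 9763.5000
edge 3: (14.5,33)→(14,33.5)  cross = 14.5·33.5 − 14·33 = 23.7500; (r_i+r_j)·cross = 28.5·23.7500 = 676.8750
edge 4: (14,33.5)→(7,29)  cross = 14·29 − 7·33.5 = 171.5000; (r_i+r_j)·cross = 21·171.5000 = 3601.5000
edge 5: (7,29)→(2,24)  cross = 7·24 − 2·29 = 110.0000; (r_i+r_j)·cross = 9·110.0000 = 990.0000
Σcross = 591.2500 → A = |Σcross|/2 = 295.6250 mm²
Σ(r_i+r_j)·cross = 21562.8750 → first moment M = |Σ|/6 = 3593.8125
R_c = M/A = 3593.8125/295.6250 = 12.1567 mm
θ = 341° = 5.951573 rad
V = θ·R_c·A = 5.951573·12.1567·295.6250 = 21388.837 mm³

Volume = 21388.837 mm³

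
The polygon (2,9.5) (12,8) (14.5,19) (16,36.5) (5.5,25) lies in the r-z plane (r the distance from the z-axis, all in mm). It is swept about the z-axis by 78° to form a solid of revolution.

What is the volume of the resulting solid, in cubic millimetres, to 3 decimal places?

Profile (r,z), 5 vertices: (2,9.5) (12,8) (14.5,19) (16,36.5) (5.5,25)
edge 0: (2,9.5)→(12,8)  cross = 2·8 − 12·9.5 = -98.0000; (r_i+r_j)·cross = 14·-98.0000 = -1372.0000
edge 1: (12,8)→(14.5,19)  cross = 12·19 − 14.5·8 = 112.0000; (r_i+r_j)·cross = 26.5·112.0000 = 2968.0000
edge 2: (14.5,19)→(16,36.5)  cross = 14.5·36.5 − 16·19 = 225.2500; (r_i+r_j)·cross = 30.5·225.2500 = 6870.1250
edge 3: (16,36.5)→(5.5,25)  cross = 16·25 − 5.5·36.5 = 199.2500; (r_i+r_j)·cross = 21.5·199.2500 = 4283.8750
edge 4: (5.5,25)→(2,9.5)  cross = 5.5·9.5 − 2·25 = 2.2500; (r_i+r_j)·cross = 7.5·2.2500 = 16.8750
Σcross = 440.7500 → A = |Σcross|/2 = 220.3750 mm²
Σ(r_i+r_j)·cross = 12766.8750 → first moment M = |Σ|/6 = 2127.8125
R_c = M/A = 2127.8125/220.3750 = 9.6554 mm
θ = 78° = 1.361357 rad
V = θ·R_c·A = 1.361357·9.6554·220.3750 = 2896.712 mm³

Volume = 2896.712 mm³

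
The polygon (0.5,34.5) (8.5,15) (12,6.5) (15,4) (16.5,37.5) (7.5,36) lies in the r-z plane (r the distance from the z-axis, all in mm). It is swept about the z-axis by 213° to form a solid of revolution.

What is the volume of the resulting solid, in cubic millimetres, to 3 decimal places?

Volume = 11528.204 mm³

Profile (r,z), 6 vertices: (0.5,34.5) (8.5,15) (12,6.5) (15,4) (16.5,37.5) (7.5,36)
edge 0: (0.5,34.5)→(8.5,15)  cross = 0.5·15 − 8.5·34.5 = -285.7500; (r_i+r_j)·cross = 9·-285.7500 = -2571.7500
edge 1: (8.5,15)→(12,6.5)  cross = 8.5·6.5 − 12·15 = -124.7500; (r_i+r_j)·cross = 20.5·-124.7500 = -2557.3750
edge 2: (12,6.5)→(15,4)  cross = 12·4 − 15·6.5 = -49.5000; (r_i+r_j)·cross = 27·-49.5000 = -1336.5000
edge 3: (15,4)→(16.5,37.5)  cross = 15·37.5 − 16.5·4 = 496.5000; (r_i+r_j)·cross = 31.5·496.5000 = 15639.7500
edge 4: (16.5,37.5)→(7.5,36)  cross = 16.5·36 − 7.5·37.5 = 312.7500; (r_i+r_j)·cross = 24·312.7500 = 7506.0000
edge 5: (7.5,36)→(0.5,34.5)  cross = 7.5·34.5 − 0.5·36 = 240.7500; (r_i+r_j)·cross = 8·240.7500 = 1926.0000
Σcross = 590.0000 → A = |Σcross|/2 = 295.0000 mm²
Σ(r_i+r_j)·cross = 18606.1250 → first moment M = |Σ|/6 = 3101.0208
R_c = M/A = 3101.0208/295.0000 = 10.5119 mm
θ = 213° = 3.717551 rad
V = θ·R_c·A = 3.717551·10.5119·295.0000 = 11528.204 mm³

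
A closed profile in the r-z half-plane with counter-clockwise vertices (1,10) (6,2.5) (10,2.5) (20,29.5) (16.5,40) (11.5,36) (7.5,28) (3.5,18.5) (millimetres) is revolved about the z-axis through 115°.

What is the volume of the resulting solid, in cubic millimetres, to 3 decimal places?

Profile (r,z), 8 vertices: (1,10) (6,2.5) (10,2.5) (20,29.5) (16.5,40) (11.5,36) (7.5,28) (3.5,18.5)
edge 0: (1,10)→(6,2.5)  cross = 1·2.5 − 6·10 = -57.5000; (r_i+r_j)·cross = 7·-57.5000 = -402.5000
edge 1: (6,2.5)→(10,2.5)  cross = 6·2.5 − 10·2.5 = -10.0000; (r_i+r_j)·cross = 16·-10.0000 = -160.0000
edge 2: (10,2.5)→(20,29.5)  cross = 10·29.5 − 20·2.5 = 245.0000; (r_i+r_j)·cross = 30·245.0000 = 7350.0000
edge 3: (20,29.5)→(16.5,40)  cross = 20·40 − 16.5·29.5 = 313.2500; (r_i+r_j)·cross = 36.5·313.2500 = 11433.6250
edge 4: (16.5,40)→(11.5,36)  cross = 16.5·36 − 11.5·40 = 134.0000; (r_i+r_j)·cross = 28·134.0000 = 3752.0000
edge 5: (11.5,36)→(7.5,28)  cross = 11.5·28 − 7.5·36 = 52.0000; (r_i+r_j)·cross = 19·52.0000 = 988.0000
edge 6: (7.5,28)→(3.5,18.5)  cross = 7.5·18.5 − 3.5·28 = 40.7500; (r_i+r_j)·cross = 11·40.7500 = 448.2500
edge 7: (3.5,18.5)→(1,10)  cross = 3.5·10 − 1·18.5 = 16.5000; (r_i+r_j)·cross = 4.5·16.5000 = 74.2500
Σcross = 734.0000 → A = |Σcross|/2 = 367.0000 mm²
Σ(r_i+r_j)·cross = 23483.6250 → first moment M = |Σ|/6 = 3913.9375
R_c = M/A = 3913.9375/367.0000 = 10.6647 mm
θ = 115° = 2.007129 rad
V = θ·R_c·A = 2.007129·10.6647·367.0000 = 7855.776 mm³

Volume = 7855.776 mm³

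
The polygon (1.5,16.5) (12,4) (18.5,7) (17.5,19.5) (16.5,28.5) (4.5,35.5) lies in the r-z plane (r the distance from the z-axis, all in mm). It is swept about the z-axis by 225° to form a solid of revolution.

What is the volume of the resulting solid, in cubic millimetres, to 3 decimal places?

Profile (r,z), 6 vertices: (1.5,16.5) (12,4) (18.5,7) (17.5,19.5) (16.5,28.5) (4.5,35.5)
edge 0: (1.5,16.5)→(12,4)  cross = 1.5·4 − 12·16.5 = -192.0000; (r_i+r_j)·cross = 13.5·-192.0000 = -2592.0000
edge 1: (12,4)→(18.5,7)  cross = 12·7 − 18.5·4 = 10.0000; (r_i+r_j)·cross = 30.5·10.0000 = 305.0000
edge 2: (18.5,7)→(17.5,19.5)  cross = 18.5·19.5 − 17.5·7 = 238.2500; (r_i+r_j)·cross = 36·238.2500 = 8577.0000
edge 3: (17.5,19.5)→(16.5,28.5)  cross = 17.5·28.5 − 16.5·19.5 = 177.0000; (r_i+r_j)·cross = 34·177.0000 = 6018.0000
edge 4: (16.5,28.5)→(4.5,35.5)  cross = 16.5·35.5 − 4.5·28.5 = 457.5000; (r_i+r_j)·cross = 21·457.5000 = 9607.5000
edge 5: (4.5,35.5)→(1.5,16.5)  cross = 4.5·16.5 − 1.5·35.5 = 21.0000; (r_i+r_j)·cross = 6·21.0000 = 126.0000
Σcross = 711.7500 → A = |Σcross|/2 = 355.8750 mm²
Σ(r_i+r_j)·cross = 22041.5000 → first moment M = |Σ|/6 = 3673.5833
R_c = M/A = 3673.5833/355.8750 = 10.3227 mm
θ = 225° = 3.926991 rad
V = θ·R_c·A = 3.926991·10.3227·355.8750 = 14426.128 mm³

Volume = 14426.128 mm³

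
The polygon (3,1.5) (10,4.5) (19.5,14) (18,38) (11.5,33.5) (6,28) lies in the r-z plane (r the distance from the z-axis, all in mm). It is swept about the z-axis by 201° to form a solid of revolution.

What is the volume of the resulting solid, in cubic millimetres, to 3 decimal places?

Volume = 15318.097 mm³

Profile (r,z), 6 vertices: (3,1.5) (10,4.5) (19.5,14) (18,38) (11.5,33.5) (6,28)
edge 0: (3,1.5)→(10,4.5)  cross = 3·4.5 − 10·1.5 = -1.5000; (r_i+r_j)·cross = 13·-1.5000 = -19.5000
edge 1: (10,4.5)→(19.5,14)  cross = 10·14 − 19.5·4.5 = 52.2500; (r_i+r_j)·cross = 29.5·52.2500 = 1541.3750
edge 2: (19.5,14)→(18,38)  cross = 19.5·38 − 18·14 = 489.0000; (r_i+r_j)·cross = 37.5·489.0000 = 18337.5000
edge 3: (18,38)→(11.5,33.5)  cross = 18·33.5 − 11.5·38 = 166.0000; (r_i+r_j)·cross = 29.5·166.0000 = 4897.0000
edge 4: (11.5,33.5)→(6,28)  cross = 11.5·28 − 6·33.5 = 121.0000; (r_i+r_j)·cross = 17.5·121.0000 = 2117.5000
edge 5: (6,28)→(3,1.5)  cross = 6·1.5 − 3·28 = -75.0000; (r_i+r_j)·cross = 9·-75.0000 = -675.0000
Σcross = 751.7500 → A = |Σcross|/2 = 375.8750 mm²
Σ(r_i+r_j)·cross = 26198.8750 → first moment M = |Σ|/6 = 4366.4792
R_c = M/A = 4366.4792/375.8750 = 11.6168 mm
θ = 201° = 3.508112 rad
V = θ·R_c·A = 3.508112·11.6168·375.8750 = 15318.097 mm³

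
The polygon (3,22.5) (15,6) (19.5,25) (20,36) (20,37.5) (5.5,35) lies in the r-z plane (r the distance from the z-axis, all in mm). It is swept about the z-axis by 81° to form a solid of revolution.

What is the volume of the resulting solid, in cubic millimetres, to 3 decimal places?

Profile (r,z), 6 vertices: (3,22.5) (15,6) (19.5,25) (20,36) (20,37.5) (5.5,35)
edge 0: (3,22.5)→(15,6)  cross = 3·6 − 15·22.5 = -319.5000; (r_i+r_j)·cross = 18·-319.5000 = -5751.0000
edge 1: (15,6)→(19.5,25)  cross = 15·25 − 19.5·6 = 258.0000; (r_i+r_j)·cross = 34.5·258.0000 = 8901.0000
edge 2: (19.5,25)→(20,36)  cross = 19.5·36 − 20·25 = 202.0000; (r_i+r_j)·cross = 39.5·202.0000 = 7979.0000
edge 3: (20,36)→(20,37.5)  cross = 20·37.5 − 20·36 = 30.0000; (r_i+r_j)·cross = 40·30.0000 = 1200.0000
edge 4: (20,37.5)→(5.5,35)  cross = 20·35 − 5.5·37.5 = 493.7500; (r_i+r_j)·cross = 25.5·493.7500 = 12590.6250
edge 5: (5.5,35)→(3,22.5)  cross = 5.5·22.5 − 3·35 = 18.7500; (r_i+r_j)·cross = 8.5·18.7500 = 159.3750
Σcross = 683.0000 → A = |Σcross|/2 = 341.5000 mm²
Σ(r_i+r_j)·cross = 25079.0000 → first moment M = |Σ|/6 = 4179.8333
R_c = M/A = 4179.8333/341.5000 = 12.2396 mm
θ = 81° = 1.413717 rad
V = θ·R_c·A = 1.413717·12.2396·341.5000 = 5909.100 mm³

Volume = 5909.100 mm³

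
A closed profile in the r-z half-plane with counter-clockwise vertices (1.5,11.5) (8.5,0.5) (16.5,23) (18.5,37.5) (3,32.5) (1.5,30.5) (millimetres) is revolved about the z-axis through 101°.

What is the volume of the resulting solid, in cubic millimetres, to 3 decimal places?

Profile (r,z), 6 vertices: (1.5,11.5) (8.5,0.5) (16.5,23) (18.5,37.5) (3,32.5) (1.5,30.5)
edge 0: (1.5,11.5)→(8.5,0.5)  cross = 1.5·0.5 − 8.5·11.5 = -97.0000; (r_i+r_j)·cross = 10·-97.0000 = -970.0000
edge 1: (8.5,0.5)→(16.5,23)  cross = 8.5·23 − 16.5·0.5 = 187.2500; (r_i+r_j)·cross = 25·187.2500 = 4681.2500
edge 2: (16.5,23)→(18.5,37.5)  cross = 16.5·37.5 − 18.5·23 = 193.2500; (r_i+r_j)·cross = 35·193.2500 = 6763.7500
edge 3: (18.5,37.5)→(3,32.5)  cross = 18.5·32.5 − 3·37.5 = 488.7500; (r_i+r_j)·cross = 21.5·488.7500 = 10508.1250
edge 4: (3,32.5)→(1.5,30.5)  cross = 3·30.5 − 1.5·32.5 = 42.7500; (r_i+r_j)·cross = 4.5·42.7500 = 192.3750
edge 5: (1.5,30.5)→(1.5,11.5)  cross = 1.5·11.5 − 1.5·30.5 = -28.5000; (r_i+r_j)·cross = 3·-28.5000 = -85.5000
Σcross = 786.5000 → A = |Σcross|/2 = 393.2500 mm²
Σ(r_i+r_j)·cross = 21090.0000 → first moment M = |Σ|/6 = 3515.0000
R_c = M/A = 3515.0000/393.2500 = 8.9383 mm
θ = 101° = 1.762783 rad
V = θ·R_c·A = 1.762783·8.9383·393.2500 = 6196.181 mm³

Volume = 6196.181 mm³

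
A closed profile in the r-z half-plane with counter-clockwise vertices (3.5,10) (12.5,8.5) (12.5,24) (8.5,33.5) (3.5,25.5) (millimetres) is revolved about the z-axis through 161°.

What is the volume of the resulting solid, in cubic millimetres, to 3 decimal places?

Profile (r,z), 5 vertices: (3.5,10) (12.5,8.5) (12.5,24) (8.5,33.5) (3.5,25.5)
edge 0: (3.5,10)→(12.5,8.5)  cross = 3.5·8.5 − 12.5·10 = -95.2500; (r_i+r_j)·cross = 16·-95.2500 = -1524.0000
edge 1: (12.5,8.5)→(12.5,24)  cross = 12.5·24 − 12.5·8.5 = 193.7500; (r_i+r_j)·cross = 25·193.7500 = 4843.7500
edge 2: (12.5,24)→(8.5,33.5)  cross = 12.5·33.5 − 8.5·24 = 214.7500; (r_i+r_j)·cross = 21·214.7500 = 4509.7500
edge 3: (8.5,33.5)→(3.5,25.5)  cross = 8.5·25.5 − 3.5·33.5 = 99.5000; (r_i+r_j)·cross = 12·99.5000 = 1194.0000
edge 4: (3.5,25.5)→(3.5,10)  cross = 3.5·10 − 3.5·25.5 = -54.2500; (r_i+r_j)·cross = 7·-54.2500 = -379.7500
Σcross = 358.5000 → A = |Σcross|/2 = 179.2500 mm²
Σ(r_i+r_j)·cross = 8643.7500 → first moment M = |Σ|/6 = 1440.6250
R_c = M/A = 1440.6250/179.2500 = 8.0370 mm
θ = 161° = 2.809980 rad
V = θ·R_c·A = 2.809980·8.0370·179.2500 = 4048.128 mm³

Volume = 4048.128 mm³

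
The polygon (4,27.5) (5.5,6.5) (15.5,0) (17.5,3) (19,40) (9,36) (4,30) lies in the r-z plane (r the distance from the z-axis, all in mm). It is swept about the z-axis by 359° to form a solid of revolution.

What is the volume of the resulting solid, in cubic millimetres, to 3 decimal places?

Profile (r,z), 7 vertices: (4,27.5) (5.5,6.5) (15.5,0) (17.5,3) (19,40) (9,36) (4,30)
edge 0: (4,27.5)→(5.5,6.5)  cross = 4·6.5 − 5.5·27.5 = -125.2500; (r_i+r_j)·cross = 9.5·-125.2500 = -1189.8750
edge 1: (5.5,6.5)→(15.5,0)  cross = 5.5·0 − 15.5·6.5 = -100.7500; (r_i+r_j)·cross = 21·-100.7500 = -2115.7500
edge 2: (15.5,0)→(17.5,3)  cross = 15.5·3 − 17.5·0 = 46.5000; (r_i+r_j)·cross = 33·46.5000 = 1534.5000
edge 3: (17.5,3)→(19,40)  cross = 17.5·40 − 19·3 = 643.0000; (r_i+r_j)·cross = 36.5·643.0000 = 23469.5000
edge 4: (19,40)→(9,36)  cross = 19·36 − 9·40 = 324.0000; (r_i+r_j)·cross = 28·324.0000 = 9072.0000
edge 5: (9,36)→(4,30)  cross = 9·30 − 4·36 = 126.0000; (r_i+r_j)·cross = 13·126.0000 = 1638.0000
edge 6: (4,30)→(4,27.5)  cross = 4·27.5 − 4·30 = -10.0000; (r_i+r_j)·cross = 8·-10.0000 = -80.0000
Σcross = 903.5000 → A = |Σcross|/2 = 451.7500 mm²
Σ(r_i+r_j)·cross = 32328.3750 → first moment M = |Σ|/6 = 5388.0625
R_c = M/A = 5388.0625/451.7500 = 11.9271 mm
θ = 359° = 6.265732 rad
V = θ·R_c·A = 6.265732·11.9271·451.7500 = 33760.156 mm³

Volume = 33760.156 mm³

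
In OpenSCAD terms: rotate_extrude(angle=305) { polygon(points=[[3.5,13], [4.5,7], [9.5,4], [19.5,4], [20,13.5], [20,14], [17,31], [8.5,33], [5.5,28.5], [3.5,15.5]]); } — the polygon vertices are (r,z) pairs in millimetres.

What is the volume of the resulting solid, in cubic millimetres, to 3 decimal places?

Profile (r,z), 10 vertices: (3.5,13) (4.5,7) (9.5,4) (19.5,4) (20,13.5) (20,14) (17,31) (8.5,33) (5.5,28.5) (3.5,15.5)
edge 0: (3.5,13)→(4.5,7)  cross = 3.5·7 − 4.5·13 = -34.0000; (r_i+r_j)·cross = 8·-34.0000 = -272.0000
edge 1: (4.5,7)→(9.5,4)  cross = 4.5·4 − 9.5·7 = -48.5000; (r_i+r_j)·cross = 14·-48.5000 = -679.0000
edge 2: (9.5,4)→(19.5,4)  cross = 9.5·4 − 19.5·4 = -40.0000; (r_i+r_j)·cross = 29·-40.0000 = -1160.0000
edge 3: (19.5,4)→(20,13.5)  cross = 19.5·13.5 − 20·4 = 183.2500; (r_i+r_j)·cross = 39.5·183.2500 = 7238.3750
edge 4: (20,13.5)→(20,14)  cross = 20·14 − 20·13.5 = 10.0000; (r_i+r_j)·cross = 40·10.0000 = 400.0000
edge 5: (20,14)→(17,31)  cross = 20·31 − 17·14 = 382.0000; (r_i+r_j)·cross = 37·382.0000 = 14134.0000
edge 6: (17,31)→(8.5,33)  cross = 17·33 − 8.5·31 = 297.5000; (r_i+r_j)·cross = 25.5·297.5000 = 7586.2500
edge 7: (8.5,33)→(5.5,28.5)  cross = 8.5·28.5 − 5.5·33 = 60.7500; (r_i+r_j)·cross = 14·60.7500 = 850.5000
edge 8: (5.5,28.5)→(3.5,15.5)  cross = 5.5·15.5 − 3.5·28.5 = -14.5000; (r_i+r_j)·cross = 9·-14.5000 = -130.5000
edge 9: (3.5,15.5)→(3.5,13)  cross = 3.5·13 − 3.5·15.5 = -8.7500; (r_i+r_j)·cross = 7·-8.7500 = -61.2500
Σcross = 787.7500 → A = |Σcross|/2 = 393.8750 mm²
Σ(r_i+r_j)·cross = 27906.3750 → first moment M = |Σ|/6 = 4651.0625
R_c = M/A = 4651.0625/393.8750 = 11.8085 mm
θ = 305° = 5.323254 rad
V = θ·R_c·A = 5.323254·11.8085·393.8750 = 24758.788 mm³

Volume = 24758.788 mm³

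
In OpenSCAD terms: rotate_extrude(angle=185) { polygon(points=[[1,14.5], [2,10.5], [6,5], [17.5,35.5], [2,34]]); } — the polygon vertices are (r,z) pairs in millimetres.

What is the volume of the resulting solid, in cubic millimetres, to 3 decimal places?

Volume = 6819.754 mm³

Profile (r,z), 5 vertices: (1,14.5) (2,10.5) (6,5) (17.5,35.5) (2,34)
edge 0: (1,14.5)→(2,10.5)  cross = 1·10.5 − 2·14.5 = -18.5000; (r_i+r_j)·cross = 3·-18.5000 = -55.5000
edge 1: (2,10.5)→(6,5)  cross = 2·5 − 6·10.5 = -53.0000; (r_i+r_j)·cross = 8·-53.0000 = -424.0000
edge 2: (6,5)→(17.5,35.5)  cross = 6·35.5 − 17.5·5 = 125.5000; (r_i+r_j)·cross = 23.5·125.5000 = 2949.2500
edge 3: (17.5,35.5)→(2,34)  cross = 17.5·34 − 2·35.5 = 524.0000; (r_i+r_j)·cross = 19.5·524.0000 = 10218.0000
edge 4: (2,34)→(1,14.5)  cross = 2·14.5 − 1·34 = -5.0000; (r_i+r_j)·cross = 3·-5.0000 = -15.0000
Σcross = 573.0000 → A = |Σcross|/2 = 286.5000 mm²
Σ(r_i+r_j)·cross = 12672.7500 → first moment M = |Σ|/6 = 2112.1250
R_c = M/A = 2112.1250/286.5000 = 7.3722 mm
θ = 185° = 3.228859 rad
V = θ·R_c·A = 3.228859·7.3722·286.5000 = 6819.754 mm³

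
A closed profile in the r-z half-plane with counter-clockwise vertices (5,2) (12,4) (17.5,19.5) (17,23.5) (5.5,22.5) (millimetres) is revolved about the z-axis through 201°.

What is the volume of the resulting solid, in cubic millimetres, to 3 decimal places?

Volume = 7106.119 mm³

Profile (r,z), 5 vertices: (5,2) (12,4) (17.5,19.5) (17,23.5) (5.5,22.5)
edge 0: (5,2)→(12,4)  cross = 5·4 − 12·2 = -4.0000; (r_i+r_j)·cross = 17·-4.0000 = -68.0000
edge 1: (12,4)→(17.5,19.5)  cross = 12·19.5 − 17.5·4 = 164.0000; (r_i+r_j)·cross = 29.5·164.0000 = 4838.0000
edge 2: (17.5,19.5)→(17,23.5)  cross = 17.5·23.5 − 17·19.5 = 79.7500; (r_i+r_j)·cross = 34.5·79.7500 = 2751.3750
edge 3: (17,23.5)→(5.5,22.5)  cross = 17·22.5 − 5.5·23.5 = 253.2500; (r_i+r_j)·cross = 22.5·253.2500 = 5698.1250
edge 4: (5.5,22.5)→(5,2)  cross = 5.5·2 − 5·22.5 = -101.5000; (r_i+r_j)·cross = 10.5·-101.5000 = -1065.7500
Σcross = 391.5000 → A = |Σcross|/2 = 195.7500 mm²
Σ(r_i+r_j)·cross = 12153.7500 → first moment M = |Σ|/6 = 2025.6250
R_c = M/A = 2025.6250/195.7500 = 10.3480 mm
θ = 201° = 3.508112 rad
V = θ·R_c·A = 3.508112·10.3480·195.7500 = 7106.119 mm³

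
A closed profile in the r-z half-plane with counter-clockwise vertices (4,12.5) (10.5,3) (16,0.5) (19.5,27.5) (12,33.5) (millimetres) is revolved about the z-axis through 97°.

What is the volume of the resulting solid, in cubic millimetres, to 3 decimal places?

Volume = 6447.462 mm³

Profile (r,z), 5 vertices: (4,12.5) (10.5,3) (16,0.5) (19.5,27.5) (12,33.5)
edge 0: (4,12.5)→(10.5,3)  cross = 4·3 − 10.5·12.5 = -119.2500; (r_i+r_j)·cross = 14.5·-119.2500 = -1729.1250
edge 1: (10.5,3)→(16,0.5)  cross = 10.5·0.5 − 16·3 = -42.7500; (r_i+r_j)·cross = 26.5·-42.7500 = -1132.8750
edge 2: (16,0.5)→(19.5,27.5)  cross = 16·27.5 − 19.5·0.5 = 430.2500; (r_i+r_j)·cross = 35.5·430.2500 = 15273.8750
edge 3: (19.5,27.5)→(12,33.5)  cross = 19.5·33.5 − 12·27.5 = 323.2500; (r_i+r_j)·cross = 31.5·323.2500 = 10182.3750
edge 4: (12,33.5)→(4,12.5)  cross = 12·12.5 − 4·33.5 = 16.0000; (r_i+r_j)·cross = 16·16.0000 = 256.0000
Σcross = 607.5000 → A = |Σcross|/2 = 303.7500 mm²
Σ(r_i+r_j)·cross = 22850.2500 → first moment M = |Σ|/6 = 3808.3750
R_c = M/A = 3808.3750/303.7500 = 12.5379 mm
θ = 97° = 1.692969 rad
V = θ·R_c·A = 1.692969·12.5379·303.7500 = 6447.462 mm³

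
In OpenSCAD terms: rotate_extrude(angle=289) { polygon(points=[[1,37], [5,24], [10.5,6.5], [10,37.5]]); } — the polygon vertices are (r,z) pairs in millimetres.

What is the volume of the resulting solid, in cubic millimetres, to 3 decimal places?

Profile (r,z), 4 vertices: (1,37) (5,24) (10.5,6.5) (10,37.5)
edge 0: (1,37)→(5,24)  cross = 1·24 − 5·37 = -161.0000; (r_i+r_j)·cross = 6·-161.0000 = -966.0000
edge 1: (5,24)→(10.5,6.5)  cross = 5·6.5 − 10.5·24 = -219.5000; (r_i+r_j)·cross = 15.5·-219.5000 = -3402.2500
edge 2: (10.5,6.5)→(10,37.5)  cross = 10.5·37.5 − 10·6.5 = 328.7500; (r_i+r_j)·cross = 20.5·328.7500 = 6739.3750
edge 3: (10,37.5)→(1,37)  cross = 10·37 − 1·37.5 = 332.5000; (r_i+r_j)·cross = 11·332.5000 = 3657.5000
Σcross = 280.7500 → A = |Σcross|/2 = 140.3750 mm²
Σ(r_i+r_j)·cross = 6028.6250 → first moment M = |Σ|/6 = 1004.7708
R_c = M/A = 1004.7708/140.3750 = 7.1578 mm
θ = 289° = 5.044002 rad
V = θ·R_c·A = 5.044002·7.1578·140.3750 = 5068.066 mm³

Volume = 5068.066 mm³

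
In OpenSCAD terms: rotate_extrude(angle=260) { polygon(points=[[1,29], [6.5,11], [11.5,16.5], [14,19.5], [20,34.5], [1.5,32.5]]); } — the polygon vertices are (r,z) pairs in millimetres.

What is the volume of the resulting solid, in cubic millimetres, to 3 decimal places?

Profile (r,z), 6 vertices: (1,29) (6.5,11) (11.5,16.5) (14,19.5) (20,34.5) (1.5,32.5)
edge 0: (1,29)→(6.5,11)  cross = 1·11 − 6.5·29 = -177.5000; (r_i+r_j)·cross = 7.5·-177.5000 = -1331.2500
edge 1: (6.5,11)→(11.5,16.5)  cross = 6.5·16.5 − 11.5·11 = -19.2500; (r_i+r_j)·cross = 18·-19.2500 = -346.5000
edge 2: (11.5,16.5)→(14,19.5)  cross = 11.5·19.5 − 14·16.5 = -6.7500; (r_i+r_j)·cross = 25.5·-6.7500 = -172.1250
edge 3: (14,19.5)→(20,34.5)  cross = 14·34.5 − 20·19.5 = 93.0000; (r_i+r_j)·cross = 34·93.0000 = 3162.0000
edge 4: (20,34.5)→(1.5,32.5)  cross = 20·32.5 − 1.5·34.5 = 598.2500; (r_i+r_j)·cross = 21.5·598.2500 = 12862.3750
edge 5: (1.5,32.5)→(1,29)  cross = 1.5·29 − 1·32.5 = 11.0000; (r_i+r_j)·cross = 2.5·11.0000 = 27.5000
Σcross = 498.7500 → A = |Σcross|/2 = 249.3750 mm²
Σ(r_i+r_j)·cross = 14202.0000 → first moment M = |Σ|/6 = 2367.0000
R_c = M/A = 2367.0000/249.3750 = 9.4917 mm
θ = 260° = 4.537856 rad
V = θ·R_c·A = 4.537856·9.4917·249.3750 = 10741.105 mm³

Volume = 10741.105 mm³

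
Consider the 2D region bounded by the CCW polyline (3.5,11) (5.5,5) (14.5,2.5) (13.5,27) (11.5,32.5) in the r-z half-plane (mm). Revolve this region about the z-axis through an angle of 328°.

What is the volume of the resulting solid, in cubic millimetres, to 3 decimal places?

Profile (r,z), 5 vertices: (3.5,11) (5.5,5) (14.5,2.5) (13.5,27) (11.5,32.5)
edge 0: (3.5,11)→(5.5,5)  cross = 3.5·5 − 5.5·11 = -43.0000; (r_i+r_j)·cross = 9·-43.0000 = -387.0000
edge 1: (5.5,5)→(14.5,2.5)  cross = 5.5·2.5 − 14.5·5 = -58.7500; (r_i+r_j)·cross = 20·-58.7500 = -1175.0000
edge 2: (14.5,2.5)→(13.5,27)  cross = 14.5·27 − 13.5·2.5 = 357.7500; (r_i+r_j)·cross = 28·357.7500 = 10017.0000
edge 3: (13.5,27)→(11.5,32.5)  cross = 13.5·32.5 − 11.5·27 = 128.2500; (r_i+r_j)·cross = 25·128.2500 = 3206.2500
edge 4: (11.5,32.5)→(3.5,11)  cross = 11.5·11 − 3.5·32.5 = 12.7500; (r_i+r_j)·cross = 15·12.7500 = 191.2500
Σcross = 397.0000 → A = |Σcross|/2 = 198.5000 mm²
Σ(r_i+r_j)·cross = 11852.5000 → first moment M = |Σ|/6 = 1975.4167
R_c = M/A = 1975.4167/198.5000 = 9.9517 mm
θ = 328° = 5.724680 rad
V = θ·R_c·A = 5.724680·9.9517·198.5000 = 11308.628 mm³

Volume = 11308.628 mm³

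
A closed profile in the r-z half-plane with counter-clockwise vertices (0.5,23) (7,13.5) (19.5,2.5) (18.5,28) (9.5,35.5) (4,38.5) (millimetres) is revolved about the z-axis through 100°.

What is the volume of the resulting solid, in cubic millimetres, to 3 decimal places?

Volume = 7449.720 mm³

Profile (r,z), 6 vertices: (0.5,23) (7,13.5) (19.5,2.5) (18.5,28) (9.5,35.5) (4,38.5)
edge 0: (0.5,23)→(7,13.5)  cross = 0.5·13.5 − 7·23 = -154.2500; (r_i+r_j)·cross = 7.5·-154.2500 = -1156.8750
edge 1: (7,13.5)→(19.5,2.5)  cross = 7·2.5 − 19.5·13.5 = -245.7500; (r_i+r_j)·cross = 26.5·-245.7500 = -6512.3750
edge 2: (19.5,2.5)→(18.5,28)  cross = 19.5·28 − 18.5·2.5 = 499.7500; (r_i+r_j)·cross = 38·499.7500 = 18990.5000
edge 3: (18.5,28)→(9.5,35.5)  cross = 18.5·35.5 − 9.5·28 = 390.7500; (r_i+r_j)·cross = 28·390.7500 = 10941.0000
edge 4: (9.5,35.5)→(4,38.5)  cross = 9.5·38.5 − 4·35.5 = 223.7500; (r_i+r_j)·cross = 13.5·223.7500 = 3020.6250
edge 5: (4,38.5)→(0.5,23)  cross = 4·23 − 0.5·38.5 = 72.7500; (r_i+r_j)·cross = 4.5·72.7500 = 327.3750
Σcross = 787.0000 → A = |Σcross|/2 = 393.5000 mm²
Σ(r_i+r_j)·cross = 25610.2500 → first moment M = |Σ|/6 = 4268.3750
R_c = M/A = 4268.3750/393.5000 = 10.8472 mm
θ = 100° = 1.745329 rad
V = θ·R_c·A = 1.745329·10.8472·393.5000 = 7449.720 mm³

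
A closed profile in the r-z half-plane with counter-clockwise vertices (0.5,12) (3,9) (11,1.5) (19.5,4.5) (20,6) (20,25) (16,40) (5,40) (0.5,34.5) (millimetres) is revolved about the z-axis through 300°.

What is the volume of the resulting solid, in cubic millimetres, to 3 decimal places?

Volume = 34835.354 mm³

Profile (r,z), 9 vertices: (0.5,12) (3,9) (11,1.5) (19.5,4.5) (20,6) (20,25) (16,40) (5,40) (0.5,34.5)
edge 0: (0.5,12)→(3,9)  cross = 0.5·9 − 3·12 = -31.5000; (r_i+r_j)·cross = 3.5·-31.5000 = -110.2500
edge 1: (3,9)→(11,1.5)  cross = 3·1.5 − 11·9 = -94.5000; (r_i+r_j)·cross = 14·-94.5000 = -1323.0000
edge 2: (11,1.5)→(19.5,4.5)  cross = 11·4.5 − 19.5·1.5 = 20.2500; (r_i+r_j)·cross = 30.5·20.2500 = 617.6250
edge 3: (19.5,4.5)→(20,6)  cross = 19.5·6 − 20·4.5 = 27.0000; (r_i+r_j)·cross = 39.5·27.0000 = 1066.5000
edge 4: (20,6)→(20,25)  cross = 20·25 − 20·6 = 380.0000; (r_i+r_j)·cross = 40·380.0000 = 15200.0000
edge 5: (20,25)→(16,40)  cross = 20·40 − 16·25 = 400.0000; (r_i+r_j)·cross = 36·400.0000 = 14400.0000
edge 6: (16,40)→(5,40)  cross = 16·40 − 5·40 = 440.0000; (r_i+r_j)·cross = 21·440.0000 = 9240.0000
edge 7: (5,40)→(0.5,34.5)  cross = 5·34.5 − 0.5·40 = 152.5000; (r_i+r_j)·cross = 5.5·152.5000 = 838.7500
edge 8: (0.5,34.5)→(0.5,12)  cross = 0.5·12 − 0.5·34.5 = -11.2500; (r_i+r_j)·cross = 1·-11.2500 = -11.2500
Σcross = 1282.5000 → A = |Σcross|/2 = 641.2500 mm²
Σ(r_i+r_j)·cross = 39918.3750 → first moment M = |Σ|/6 = 6653.0625
R_c = M/A = 6653.0625/641.2500 = 10.3751 mm
θ = 300° = 5.235988 rad
V = θ·R_c·A = 5.235988·10.3751·641.2500 = 34835.354 mm³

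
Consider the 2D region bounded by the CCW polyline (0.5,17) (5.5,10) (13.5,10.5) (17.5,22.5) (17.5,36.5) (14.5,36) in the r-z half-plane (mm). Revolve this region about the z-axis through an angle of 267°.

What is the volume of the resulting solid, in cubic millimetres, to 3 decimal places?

Profile (r,z), 6 vertices: (0.5,17) (5.5,10) (13.5,10.5) (17.5,22.5) (17.5,36.5) (14.5,36)
edge 0: (0.5,17)→(5.5,10)  cross = 0.5·10 − 5.5·17 = -88.5000; (r_i+r_j)·cross = 6·-88.5000 = -531.0000
edge 1: (5.5,10)→(13.5,10.5)  cross = 5.5·10.5 − 13.5·10 = -77.2500; (r_i+r_j)·cross = 19·-77.2500 = -1467.7500
edge 2: (13.5,10.5)→(17.5,22.5)  cross = 13.5·22.5 − 17.5·10.5 = 120.0000; (r_i+r_j)·cross = 31·120.0000 = 3720.0000
edge 3: (17.5,22.5)→(17.5,36.5)  cross = 17.5·36.5 − 17.5·22.5 = 245.0000; (r_i+r_j)·cross = 35·245.0000 = 8575.0000
edge 4: (17.5,36.5)→(14.5,36)  cross = 17.5·36 − 14.5·36.5 = 100.7500; (r_i+r_j)·cross = 32·100.7500 = 3224.0000
edge 5: (14.5,36)→(0.5,17)  cross = 14.5·17 − 0.5·36 = 228.5000; (r_i+r_j)·cross = 15·228.5000 = 3427.5000
Σcross = 528.5000 → A = |Σcross|/2 = 264.2500 mm²
Σ(r_i+r_j)·cross = 16947.7500 → first moment M = |Σ|/6 = 2824.6250
R_c = M/A = 2824.6250/264.2500 = 10.6892 mm
θ = 267° = 4.660029 rad
V = θ·R_c·A = 4.660029·10.6892·264.2500 = 13162.835 mm³

Volume = 13162.835 mm³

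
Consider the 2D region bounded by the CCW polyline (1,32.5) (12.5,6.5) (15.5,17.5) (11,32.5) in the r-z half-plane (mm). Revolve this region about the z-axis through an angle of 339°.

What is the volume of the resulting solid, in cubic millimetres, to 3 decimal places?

Profile (r,z), 4 vertices: (1,32.5) (12.5,6.5) (15.5,17.5) (11,32.5)
edge 0: (1,32.5)→(12.5,6.5)  cross = 1·6.5 − 12.5·32.5 = -399.7500; (r_i+r_j)·cross = 13.5·-399.7500 = -5396.6250
edge 1: (12.5,6.5)→(15.5,17.5)  cross = 12.5·17.5 − 15.5·6.5 = 118.0000; (r_i+r_j)·cross = 28·118.0000 = 3304.0000
edge 2: (15.5,17.5)→(11,32.5)  cross = 15.5·32.5 − 11·17.5 = 311.2500; (r_i+r_j)·cross = 26.5·311.2500 = 8248.1250
edge 3: (11,32.5)→(1,32.5)  cross = 11·32.5 − 1·32.5 = 325.0000; (r_i+r_j)·cross = 12·325.0000 = 3900.0000
Σcross = 354.5000 → A = |Σcross|/2 = 177.2500 mm²
Σ(r_i+r_j)·cross = 10055.5000 → first moment M = |Σ|/6 = 1675.9167
R_c = M/A = 1675.9167/177.2500 = 9.4551 mm
θ = 339° = 5.916666 rad
V = θ·R_c·A = 5.916666·9.4551·177.2500 = 9915.839 mm³

Volume = 9915.839 mm³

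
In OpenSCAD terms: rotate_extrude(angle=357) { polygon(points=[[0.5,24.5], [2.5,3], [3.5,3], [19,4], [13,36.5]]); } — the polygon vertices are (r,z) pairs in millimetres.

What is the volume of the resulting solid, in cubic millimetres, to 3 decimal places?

Volume = 24317.484 mm³

Profile (r,z), 5 vertices: (0.5,24.5) (2.5,3) (3.5,3) (19,4) (13,36.5)
edge 0: (0.5,24.5)→(2.5,3)  cross = 0.5·3 − 2.5·24.5 = -59.7500; (r_i+r_j)·cross = 3·-59.7500 = -179.2500
edge 1: (2.5,3)→(3.5,3)  cross = 2.5·3 − 3.5·3 = -3.0000; (r_i+r_j)·cross = 6·-3.0000 = -18.0000
edge 2: (3.5,3)→(19,4)  cross = 3.5·4 − 19·3 = -43.0000; (r_i+r_j)·cross = 22.5·-43.0000 = -967.5000
edge 3: (19,4)→(13,36.5)  cross = 19·36.5 − 13·4 = 641.5000; (r_i+r_j)·cross = 32·641.5000 = 20528.0000
edge 4: (13,36.5)→(0.5,24.5)  cross = 13·24.5 − 0.5·36.5 = 300.2500; (r_i+r_j)·cross = 13.5·300.2500 = 4053.3750
Σcross = 836.0000 → A = |Σcross|/2 = 418.0000 mm²
Σ(r_i+r_j)·cross = 23416.6250 → first moment M = |Σ|/6 = 3902.7708
R_c = M/A = 3902.7708/418.0000 = 9.3368 mm
θ = 357° = 6.230825 rad
V = θ·R_c·A = 6.230825·9.3368·418.0000 = 24317.484 mm³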